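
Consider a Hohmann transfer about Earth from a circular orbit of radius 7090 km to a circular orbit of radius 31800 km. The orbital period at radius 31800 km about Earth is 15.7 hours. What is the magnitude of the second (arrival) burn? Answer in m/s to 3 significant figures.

Δv₂ = 1400 m/s

From Kepler's third law T² = 4π²r³/μ at r = 31800 km, T = 15.7 hours = 15.7 × 3600 s = 56520 s: μ = 4π²r³/T² = 3.97408×10^5 km³/s².
Semi-major axis of the transfer orbit: a_t = (7090 + 31800)/2 = 19445 km.
On the circular orbit at r = 31800 km, v_c = √(μ/r) = 3.535 km/s.
Vis-viva on the transfer ellipse at r = 31800 km gives v_t = √[μ(2/r − 1/a_t)] = 2.135 km/s.
Δv₂ = |v_t − v_c| = |2.135 − 3.535| = 1.400 km/s.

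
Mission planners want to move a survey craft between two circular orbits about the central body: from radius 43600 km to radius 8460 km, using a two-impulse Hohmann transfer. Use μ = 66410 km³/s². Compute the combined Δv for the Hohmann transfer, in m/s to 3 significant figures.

Δv = 1350 m/s

Transfer-ellipse semi-major axis a_t = (r₁ + r₂)/2 = (43600 + 8460)/2 = 26030 km.
Circular speed at r₁: v₁ = √(μ/r₁) = √(66410/43600) = 1.2342 km/s.
Transfer-orbit speed at r₁ (vis-viva): v_a = √[μ(2/r₁ − 1/a_t)] = 0.70359 km/s.
First burn Δv₁ = |v_a − v₁| = 0.5306 km/s.
Circular speed at r₂: v₂ = √(μ/r₂) = 2.8018 km/s.
Transfer-orbit speed at r₂: v_p = √[μ(2/r₂ − 1/a_t)] = 3.6261 km/s.
Second burn Δv₂ = |v₂ − v_p| = 0.8243 km/s.
Δv = Δv₁ + Δv₂ = 0.5306 + 0.8243 = 1.355 km/s.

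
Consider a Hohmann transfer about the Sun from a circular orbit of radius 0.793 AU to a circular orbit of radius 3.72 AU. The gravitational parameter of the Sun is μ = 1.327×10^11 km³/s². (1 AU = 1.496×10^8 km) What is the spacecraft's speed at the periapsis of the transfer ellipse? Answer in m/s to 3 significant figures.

In km: r₁ = 0.793 × 1.496×10^8 = 1.186328×10^8 km; r₂ = 3.72 × 1.496×10^8 = 5.56512×10^8 km.
Semi-major axis of the transfer orbit: a_t = (1.186328×10^8 + 5.56512×10^8)/2 = 3.375724×10^8 km.
The periapsis of the transfer ellipse is at r = 1.186328×10^8 km.
Applying v² = μ(2/r − 1/a_t): v = 42.94 km/s.

v = 42900 m/s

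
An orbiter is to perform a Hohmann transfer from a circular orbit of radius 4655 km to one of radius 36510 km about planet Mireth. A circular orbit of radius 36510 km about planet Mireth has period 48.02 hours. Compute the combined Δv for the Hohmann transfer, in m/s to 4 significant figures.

From Kepler's third law T² = 4π²r³/μ at r = 36510 km, T = 48.02 hours = 48.02 × 3600 s = 1.72872×10^5 s: μ = 4π²r³/T² = 64290.4 km³/s².
Transfer-ellipse semi-major axis a_t = (r₁ + r₂)/2 = (4655 + 36510)/2 = 20582.5 km.
At r₁ the circular-orbit speed is v₁ = √(μ/r₁) = 3.7163 km/s.
Transfer-orbit speed at r₁ (vis-viva equation): v_p = √[μ(2/r₁ − 1/a_t)] = 4.9496 km/s.
First burn Δv₁ = |v_p − v₁| = 1.233 km/s.
At r₂, v₂ = √(μ/r₂) = 1.327 km/s.
Transfer-orbit speed at r₂: v_a = √[μ(2/r₂ − 1/a_t)] = 0.6311 km/s.
Second burn Δv₂ = |v₂ − v_a| = 0.6959 km/s.
Total Δv = Δv₁ + Δv₂ = 1.929 km/s.

Δv = 1929 m/s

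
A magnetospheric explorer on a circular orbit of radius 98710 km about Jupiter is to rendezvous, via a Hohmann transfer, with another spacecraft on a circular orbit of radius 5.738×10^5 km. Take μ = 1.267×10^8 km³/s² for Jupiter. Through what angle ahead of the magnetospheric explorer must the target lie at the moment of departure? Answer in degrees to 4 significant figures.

φ = 99.25°

Transfer-ellipse semi-major axis a_t = (r₁ + r₂)/2 = (98710 + 5.738×10^5)/2 = 3.36255×10^5 km.
The half-period of the transfer ellipse is t = π√(a_t³/μ) = 54421 s.
Target angular speed ω₂ = √(μ/r₂³) = 2.5897×10^-5 rad/s.
Angle swept by the target during transfer: ω₂·t = 1.4093 rad = 80.75°.
The magnetospheric explorer traverses 180° on the transfer ellipse, so the target must lead by 180° − 80.75° = 99.25°.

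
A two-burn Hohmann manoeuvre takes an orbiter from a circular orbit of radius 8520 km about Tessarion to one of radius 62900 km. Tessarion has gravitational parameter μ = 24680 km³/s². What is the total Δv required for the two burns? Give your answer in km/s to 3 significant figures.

Δv = 0.877 km/s

Semi-major axis of the transfer orbit: a_t = (8520 + 62900)/2 = 35710 km.
Circular speed at r₁: v₁ = √(μ/r₁) = √(24680/8520) = 1.70197 km/s.
Transfer-orbit speed at r₁ (vis-viva): v_p = √[μ(2/r₁ − 1/a_t)] = 2.25883 km/s.
First burn Δv₁ = |v_p − v₁| = 0.5569 km/s.
At r₂, v₂ = √(μ/r₂) = 0.6264 km/s.
Transfer-orbit speed at r₂: v_a = √[μ(2/r₂ − 1/a_t)] = 0.3060 km/s.
Second burn Δv₂ = |v₂ − v_a| = 0.3204 km/s.
Total Δv = Δv₁ + Δv₂ = 0.8773 km/s.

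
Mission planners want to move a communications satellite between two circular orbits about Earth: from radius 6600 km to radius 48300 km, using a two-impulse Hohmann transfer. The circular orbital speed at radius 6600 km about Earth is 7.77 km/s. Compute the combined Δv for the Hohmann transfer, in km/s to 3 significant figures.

Δv = 4.00 km/s

From the circular-orbit relation v² = μ/r at r = 6600 km: μ = v²r = (7.77)² × 6600 = 3.98461×10^5 km³/s².
Semi-major axis of the transfer orbit: a_t = (6600 + 48300)/2 = 27450 km.
At r₁ the circular-orbit speed is v₁ = √(μ/r₁) = 7.7700 km/s.
Transfer-orbit speed at r₁ (vis-viva): v_p = √[μ(2/r₁ − 1/a_t)] = 10.307 km/s.
First burn Δv₁ = |v_p − v₁| = 2.537 km/s.
Circular speed at r₂: v₂ = √(μ/r₂) = 2.872 km/s.
Transfer-orbit speed at r₂: v_a = √[μ(2/r₂ − 1/a_t)] = 1.408 km/s.
Second burn Δv₂ = |v₂ − v_a| = 1.464 km/s.
Δv = Δv₁ + Δv₂ = 2.537 + 1.464 = 4.001 km/s.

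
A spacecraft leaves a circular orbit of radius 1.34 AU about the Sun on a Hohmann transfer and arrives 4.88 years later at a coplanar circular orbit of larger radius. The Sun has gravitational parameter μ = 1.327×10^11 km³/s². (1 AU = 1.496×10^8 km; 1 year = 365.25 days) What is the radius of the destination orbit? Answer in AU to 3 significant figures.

In km: r₁ = 1.34 × 1.496×10^8 = 2.00464×10^8 km.
Transfer time t = 4.88 years × 365.25 × 86400 s = 1.54001088×10^8 s, and t = π√(a_t³/μ).
So a_t = (μ t²/π²)^(1/3) = (1.327×10^11 × (1.54001088×10^8)² / π²)^(1/3) = 6.8319×10^8 km.
Since a_t = (r₁ + r₂)/2, r₂ = 2a_t − r₁ = 2×6.8319×10^8 − 2.00464×10^8 = 1.165916×10^9 km.
In AU: r₂ = 1.165916×10^9 / 1.496×10^8 = 7.79 AU.

r₂ = 7.79 AU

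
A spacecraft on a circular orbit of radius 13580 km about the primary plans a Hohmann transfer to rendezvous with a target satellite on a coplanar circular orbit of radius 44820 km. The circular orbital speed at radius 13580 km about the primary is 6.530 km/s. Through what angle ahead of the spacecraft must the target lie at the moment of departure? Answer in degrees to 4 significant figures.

From the circular-orbit relation v² = μ/r at r = 13580 km: μ = v²r = (6.530)² × 13580 = 5.79063×10^5 km³/s².
The Hohmann ellipse has a_t = (r₁ + r₂)/2 = 29200 km.
The half-period of the transfer ellipse is t = π√(a_t³/μ) = 20600 s.
The target's mean motion on its circular orbit is ω₂ = √(μ/r₂³) = 8.020×10^-5 rad/s.
Angle swept by the target during transfer: ω₂·t = 1.652 rad = 94.65°.
The spacecraft traverses 180° on the transfer ellipse, so the target must lead by 180° − 94.65° = 85.35°.

φ = 85.35°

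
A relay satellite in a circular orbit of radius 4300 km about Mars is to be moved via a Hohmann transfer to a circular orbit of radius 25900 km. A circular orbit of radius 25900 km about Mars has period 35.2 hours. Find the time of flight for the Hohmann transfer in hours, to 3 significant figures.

From Kepler's third law T² = 4π²r³/μ at r = 25900 km, T = 35.2 hours = 35.2 × 3600 s = 1.2672×10^5 s: μ = 4π²r³/T² = 42713.8 km³/s².
The Hohmann ellipse has a_t = (r₁ + r₂)/2 = 15100 km.
Transfer time t = π√(a_t³/μ) = π√((15100)³ / 42713.8) = 28205 s.
Converting: 28205 s ÷ 3600 s/hour = 7.83 hours.

t = 7.83 hours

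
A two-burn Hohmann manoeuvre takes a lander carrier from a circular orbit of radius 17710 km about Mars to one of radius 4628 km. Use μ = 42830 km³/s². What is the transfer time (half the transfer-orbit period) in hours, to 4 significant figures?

t = 4.977 hours

The Hohmann ellipse has a_t = (r₁ + r₂)/2 = 11169 km.
Half the transfer-orbit period gives t = π√(a_t³/μ) = 17918 s.
Converting: 17918 s ÷ 3600 s/hour = 4.977 hours.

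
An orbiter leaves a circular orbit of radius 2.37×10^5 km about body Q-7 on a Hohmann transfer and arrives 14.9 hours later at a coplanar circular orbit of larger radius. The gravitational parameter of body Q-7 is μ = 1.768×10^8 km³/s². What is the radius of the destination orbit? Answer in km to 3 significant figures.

r₂ = 5.07×10^5 km

Transfer time t = 14.9 hours = 53640 s, and t = π√(a_t³/μ).
So a_t = (μ t²/π²)^(1/3) = (1.768×10^8 × (53640)² / π²)^(1/3) = 3.7215×10^5 km.
Since a_t = (r₁ + r₂)/2, r₂ = 2a_t − r₁ = 2×3.7215×10^5 − 2.370×10^5 = 5.073×10^5 km.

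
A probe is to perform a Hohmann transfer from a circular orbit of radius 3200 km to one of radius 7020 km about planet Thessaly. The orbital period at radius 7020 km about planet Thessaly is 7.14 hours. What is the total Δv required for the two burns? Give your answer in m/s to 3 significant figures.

From Kepler's third law T² = 4π²r³/μ at r = 7020 km, T = 7.14 hours = 7.14 × 3600 s = 25704 s: μ = 4π²r³/T² = 20671.4 km³/s².
Semi-major axis of the transfer orbit: a_t = (3200 + 7020)/2 = 5110 km.
At r₁ the circular-orbit speed is v₁ = √(μ/r₁) = 2.541615 km/s.
Transfer-orbit speed at r₁ (vis-viva): v_p = √[μ(2/r₁ − 1/a_t)] = 2.978982 km/s.
First burn Δv₁ = |v_p − v₁| = 0.43737 km/s.
Circular speed at r₂: v₂ = √(μ/r₂) = 1.71600 km/s.
Transfer-orbit speed at r₂: v_a = √[μ(2/r₂ − 1/a_t)] = 1.35794 km/s.
Second burn Δv₂ = |v₂ − v_a| = 0.35806 km/s.
Δv = Δv₁ + Δv₂ = 0.43737 + 0.35806 = 0.7954 km/s.

Δv = 795 m/s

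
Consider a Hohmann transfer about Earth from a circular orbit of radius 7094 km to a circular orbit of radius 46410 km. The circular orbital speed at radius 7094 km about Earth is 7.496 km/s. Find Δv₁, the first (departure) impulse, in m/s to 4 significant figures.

Δv₁ = 2377 m/s

From the circular-orbit relation v² = μ/r at r = 7094 km: μ = v²r = (7.496)² × 7094 = 3.98612×10^5 km³/s².
Transfer-ellipse semi-major axis a_t = (r₁ + r₂)/2 = (7094 + 46410)/2 = 26752 km.
Circular speed at r = 7094 km: v_c = √(μ/r) = 7.496 km/s.
Transfer-orbit speed at the same r (vis-viva, a = a_t): v_t = √[μ(2/r − 1/a_t)] = 9.873 km/s.
Δv₁ = |v_t − v_c| = |9.873 − 7.496| = 2.377 km/s.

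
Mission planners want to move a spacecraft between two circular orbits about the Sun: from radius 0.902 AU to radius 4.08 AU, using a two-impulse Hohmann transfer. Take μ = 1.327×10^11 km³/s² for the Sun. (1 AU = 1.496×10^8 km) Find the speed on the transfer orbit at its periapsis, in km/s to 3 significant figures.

v = 40.1 km/s

In km: r₁ = 0.902 × 1.496×10^8 = 1.349392×10^8 km; r₂ = 4.08 × 1.496×10^8 = 6.10368×10^8 km.
Semi-major axis of the transfer orbit: a_t = (1.349392×10^8 + 6.10368×10^8)/2 = 3.726536×10^8 km.
At periapsis, r = 1.349392×10^8 km.
Vis-viva: v = √[μ(2/r − 1/a_t)] = √[1.327×10^11 × (2/1.349392×10^8 − 1/3.726536×10^8)] = 40.13 km/s.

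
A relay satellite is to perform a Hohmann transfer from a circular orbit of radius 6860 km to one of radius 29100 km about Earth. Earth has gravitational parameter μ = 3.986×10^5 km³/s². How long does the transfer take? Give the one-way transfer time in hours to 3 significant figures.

Semi-major axis of the transfer orbit: a_t = (6860 + 29100)/2 = 17980 km.
Transfer time t = π√(a_t³/μ) = π√((17980)³ / 3.986×10^5) = 12000 s.
Converting: 12000 s ÷ 3600 s/hour = 3.33 hours.

t = 3.33 hours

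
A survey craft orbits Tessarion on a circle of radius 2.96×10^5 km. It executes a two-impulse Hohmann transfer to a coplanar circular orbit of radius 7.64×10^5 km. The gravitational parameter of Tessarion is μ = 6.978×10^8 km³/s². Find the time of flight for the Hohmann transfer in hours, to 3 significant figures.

The Hohmann ellipse has a_t = (r₁ + r₂)/2 = 5.300×10^5 km.
By Kepler's third law the transfer-orbit period is T = 2π√(a_t³/μ), so t = T/2 = 45890 s.
Converting: 45890 s ÷ 3600 s/hour = 12.7 hours.

t = 12.7 hours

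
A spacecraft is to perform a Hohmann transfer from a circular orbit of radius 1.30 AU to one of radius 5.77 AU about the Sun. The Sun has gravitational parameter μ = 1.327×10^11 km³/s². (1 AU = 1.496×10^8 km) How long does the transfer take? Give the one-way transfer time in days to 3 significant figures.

In km: r₁ = 1.30 × 1.496×10^8 = 1.9448×10^8 km; r₂ = 5.77 × 1.496×10^8 = 8.63192×10^8 km.
Transfer-ellipse semi-major axis a_t = (r₁ + r₂)/2 = (1.9448×10^8 + 8.63192×10^8)/2 = 5.28836×10^8 km.
By Kepler's third law the transfer-orbit period is T = 2π√(a_t³/μ), so t = T/2 = 1.049×10^8 s.
Converting: 1.049×10^8 s ÷ 86400 s/day = 1210 days.

t = 1210 days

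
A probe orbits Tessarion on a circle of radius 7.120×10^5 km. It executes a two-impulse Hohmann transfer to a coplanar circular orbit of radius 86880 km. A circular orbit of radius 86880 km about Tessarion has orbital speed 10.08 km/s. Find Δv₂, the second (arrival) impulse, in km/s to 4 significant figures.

From the circular-orbit relation v² = μ/r at r = 86880 km: μ = v²r = (10.08)² × 86880 = 8.82756×10^6 km³/s².
Semi-major axis of the transfer orbit: a_t = (7.120×10^5 + 86880)/2 = 3.9944×10^5 km.
On the circular orbit at r = 86880 km, v_c = √(μ/r) = 10.080 km/s.
Vis-viva on the transfer ellipse at r = 86880 km gives v_t = √[μ(2/r − 1/a_t)] = 13.458 km/s.
Δv₂ = |v_t − v_c| = |13.458 − 10.080| = 3.378 km/s.

Δv₂ = 3.378 km/s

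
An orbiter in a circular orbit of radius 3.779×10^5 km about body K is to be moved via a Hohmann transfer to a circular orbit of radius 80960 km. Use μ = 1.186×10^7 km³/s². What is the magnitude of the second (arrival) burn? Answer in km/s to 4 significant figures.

Δv₂ = 3.430 km/s

The Hohmann ellipse has a_t = (r₁ + r₂)/2 = 2.2943×10^5 km.
Circular speed at r = 80960 km: v_c = √(μ/r) = 12.10 km/s.
Vis-viva on the transfer ellipse at r = 80960 km gives v_t = √[μ(2/r − 1/a_t)] = 15.53 km/s.
Δv₂ = |v_t − v_c| = |15.53 − 12.10| = 3.430 km/s.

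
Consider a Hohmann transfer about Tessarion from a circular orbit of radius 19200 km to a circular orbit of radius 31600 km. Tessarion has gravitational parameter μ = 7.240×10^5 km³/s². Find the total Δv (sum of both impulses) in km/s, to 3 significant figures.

The Hohmann ellipse has a_t = (r₁ + r₂)/2 = 25400 km.
Circular speed at r₁: v₁ = √(μ/r₁) = √(7.240×10^5/19200) = 6.1407 km/s.
On the transfer ellipse at r₁, vis-viva gives v_p = √[μ(2/r₁ − 1/a_t)] = 6.8493 km/s.
First burn Δv₁ = |v_p − v₁| = 0.7086 km/s.
Circular speed at r₂: v₂ = √(μ/r₂) = 4.787 km/s.
Transfer-orbit speed at r₂: v_a = √[μ(2/r₂ − 1/a_t)] = 4.162 km/s.
Second burn Δv₂ = |v₂ − v_a| = 0.6250 km/s.
Total Δv = Δv₁ + Δv₂ = 1.334 km/s.

Δv = 1.33 km/s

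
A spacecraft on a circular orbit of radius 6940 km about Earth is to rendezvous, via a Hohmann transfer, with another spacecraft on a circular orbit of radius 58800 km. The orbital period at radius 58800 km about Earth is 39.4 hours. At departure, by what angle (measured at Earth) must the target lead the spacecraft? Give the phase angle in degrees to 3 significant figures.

φ = 105°

From Kepler's third law T² = 4π²r³/μ at r = 58800 km, T = 39.4 hours = 39.4 × 3600 s = 1.4184×10^5 s: μ = 4π²r³/T² = 3.98928×10^5 km³/s².
Transfer-ellipse semi-major axis a_t = (r₁ + r₂)/2 = (6940 + 58800)/2 = 32870 km.
The half-period of the transfer ellipse is t = π√(a_t³/μ) = 29640 s.
Target angular speed ω₂ = √(μ/r₂³) = 4.430×10^-5 rad/s.
Angle swept by the target during transfer: ω₂·t = 1.313 rad = 75.23°.
The spacecraft traverses 180° on the transfer ellipse, so the target must lead by 180° − 75.23° = 105°.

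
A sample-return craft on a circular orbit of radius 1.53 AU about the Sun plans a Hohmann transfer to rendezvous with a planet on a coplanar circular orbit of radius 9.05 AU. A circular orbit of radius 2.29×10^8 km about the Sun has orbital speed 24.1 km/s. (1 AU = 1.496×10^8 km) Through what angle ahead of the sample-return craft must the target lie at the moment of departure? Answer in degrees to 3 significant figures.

From the circular-orbit relation v² = μ/r at r = 2.29×10^8 km: μ = v²r = (24.1)² × 2.29×10^8 = 1.33005×10^11 km³/s².
In km: r₁ = 1.53 × 1.496×10^8 = 2.28888×10^8 km; r₂ = 9.05 × 1.496×10^8 = 1.35388×10^9 km.
The Hohmann ellipse has a_t = (r₁ + r₂)/2 = 7.91384×10^8 km.
The half-period of the transfer ellipse is t = π√(a_t³/μ) = 1.918×10^8 s.
The target's mean motion on its circular orbit is ω₂ = √(μ/r₂³) = 7.321×10^-9 rad/s.
Angle swept by the target during transfer: ω₂·t = 1.404 rad = 80.44°.
The sample-return craft traverses 180° on the transfer ellipse, so the target must lead by 180° − 80.44° = 99.6°.

φ = 99.6°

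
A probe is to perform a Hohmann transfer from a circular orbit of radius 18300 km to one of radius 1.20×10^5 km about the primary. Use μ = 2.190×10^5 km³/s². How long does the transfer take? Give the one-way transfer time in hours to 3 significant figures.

t = 33.9 hours

The Hohmann ellipse has a_t = (r₁ + r₂)/2 = 69150 km.
Transfer time t = π√(a_t³/μ) = π√((69150)³ / 2.190×10^5) = 1.221×10^5 s.
Converting: 1.221×10^5 s ÷ 3600 s/hour = 33.9 hours.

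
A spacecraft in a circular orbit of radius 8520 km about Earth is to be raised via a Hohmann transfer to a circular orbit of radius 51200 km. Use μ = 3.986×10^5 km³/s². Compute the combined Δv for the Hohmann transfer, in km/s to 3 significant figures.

Δv = 3.42 km/s

Semi-major axis of the transfer orbit: a_t = (8520 + 51200)/2 = 29860 km.
Circular speed at r₁: v₁ = √(μ/r₁) = √(3.986×10^5/8520) = 6.8399 km/s.
Transfer-orbit speed at r₁ (vis-viva equation): v_p = √[μ(2/r₁ − 1/a_t)] = 8.9565 km/s.
First burn Δv₁ = |v_p − v₁| = 2.1166 km/s.
At r₂, v₂ = √(μ/r₂) = 2.7902 km/s.
Transfer-orbit speed at r₂: v_a = √[μ(2/r₂ − 1/a_t)] = 1.4904 km/s.
Second burn Δv₂ = |v₂ − v_a| = 1.2998 km/s.
Δv = Δv₁ + Δv₂ = 2.1166 + 1.2998 = 3.416 km/s.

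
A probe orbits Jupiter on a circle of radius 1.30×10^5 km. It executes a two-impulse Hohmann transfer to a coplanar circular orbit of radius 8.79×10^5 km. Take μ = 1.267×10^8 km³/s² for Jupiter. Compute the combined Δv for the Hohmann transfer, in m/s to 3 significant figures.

Transfer-ellipse semi-major axis a_t = (r₁ + r₂)/2 = (1.300×10^5 + 8.790×10^5)/2 = 5.045×10^5 km.
Circular speed at r₁: v₁ = √(μ/r₁) = √(1.267×10^8/1.300×10^5) = 31.219 km/s.
Transfer-orbit speed at r₁ (vis-viva): v_p = √[μ(2/r₁ − 1/a_t)] = 41.208 km/s.
First burn Δv₁ = |v_p − v₁| = 9.989 km/s.
Circular speed at r₂: v₂ = √(μ/r₂) = 12.0059 km/s.
Transfer-orbit speed at r₂: v_a = √[μ(2/r₂ − 1/a_t)] = 6.09446 km/s.
Second burn Δv₂ = |v₂ − v_a| = 5.911 km/s.
Total Δv = Δv₁ + Δv₂ = 15.90 km/s.

Δv = 15900 m/s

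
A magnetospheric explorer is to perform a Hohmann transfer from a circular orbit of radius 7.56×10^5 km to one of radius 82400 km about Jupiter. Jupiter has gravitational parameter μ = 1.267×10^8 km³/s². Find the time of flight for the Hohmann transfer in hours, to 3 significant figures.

Transfer-ellipse semi-major axis a_t = (r₁ + r₂)/2 = (7.560×10^5 + 82400)/2 = 4.192×10^5 km.
Half the transfer-orbit period gives t = π√(a_t³/μ) = 75750 s.
Converting: 75750 s ÷ 3600 s/hour = 21.0 hours.

t = 21.0 hours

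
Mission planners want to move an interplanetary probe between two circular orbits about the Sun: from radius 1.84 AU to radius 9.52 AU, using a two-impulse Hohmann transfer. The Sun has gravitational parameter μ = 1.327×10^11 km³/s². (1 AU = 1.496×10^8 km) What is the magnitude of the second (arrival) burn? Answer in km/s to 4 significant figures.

Δv₂ = 4.159 km/s

In km: r₁ = 1.84 × 1.496×10^8 = 2.75264×10^8 km; r₂ = 9.52 × 1.496×10^8 = 1.424192×10^9 km.
Transfer-ellipse semi-major axis a_t = (r₁ + r₂)/2 = (2.75264×10^8 + 1.424192×10^9)/2 = 8.49728×10^8 km.
On the circular orbit at r = 1.424192×10^9 km, v_c = √(μ/r) = 9.653 km/s.
Vis-viva on the transfer ellipse at r = 1.424192×10^9 km gives v_t = √[μ(2/r − 1/a_t)] = 5.494 km/s.
Δv₂ = |v_t − v_c| = |5.494 − 9.653| = 4.159 km/s.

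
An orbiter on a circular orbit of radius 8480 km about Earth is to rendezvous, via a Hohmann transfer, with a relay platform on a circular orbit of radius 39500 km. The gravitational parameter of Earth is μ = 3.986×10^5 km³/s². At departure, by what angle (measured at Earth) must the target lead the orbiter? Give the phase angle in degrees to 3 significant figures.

Transfer-ellipse semi-major axis a_t = (r₁ + r₂)/2 = (8480 + 39500)/2 = 23990 km.
Transfer time t = π√(a_t³/μ) = 18490 s.
Target angular speed ω₂ = √(μ/r₂³) = 8.042×10^-5 rad/s.
Angle swept by the target during transfer: ω₂·t = 1.487 rad = 85.20°.
The orbiter traverses 180° on the transfer ellipse, so the target must lead by 180° − 85.20° = 94.8°.

φ = 94.8°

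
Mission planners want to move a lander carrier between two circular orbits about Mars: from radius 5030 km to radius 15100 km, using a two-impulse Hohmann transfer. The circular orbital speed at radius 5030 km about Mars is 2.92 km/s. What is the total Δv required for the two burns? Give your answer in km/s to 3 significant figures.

From the circular-orbit relation v² = μ/r at r = 5030 km: μ = v²r = (2.92)² × 5030 = 42887.8 km³/s².
The Hohmann ellipse has a_t = (r₁ + r₂)/2 = 10065 km.
Circular speed at r₁: v₁ = √(μ/r₁) = √(42887.8/5030) = 2.92000 km/s.
On the transfer ellipse at r₁, vis-viva equation gives v_p = √[μ(2/r₁ − 1/a_t)] = 3.57655 km/s.
First burn Δv₁ = |v_p − v₁| = 0.65655 km/s.
At r₂, v₂ = √(μ/r₂) = 1.68530 km/s.
Transfer-orbit speed at r₂: v_a = √[μ(2/r₂ − 1/a_t)] = 1.19139 km/s.
Second burn Δv₂ = |v₂ − v_a| = 0.49391 km/s.
Δv = Δv₁ + Δv₂ = 0.65655 + 0.49391 = 1.150 km/s.

Δv = 1.15 km/s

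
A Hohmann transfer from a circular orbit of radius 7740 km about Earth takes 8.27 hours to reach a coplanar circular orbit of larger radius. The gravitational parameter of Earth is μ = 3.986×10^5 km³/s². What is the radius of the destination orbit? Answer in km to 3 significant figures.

r₂ = 58200 km

Transfer time t = 8.27 hours = 29772 s, and t = π√(a_t³/μ).
So a_t = (μ t²/π²)^(1/3) = (3.986×10^5 × (29772)² / π²)^(1/3) = 32957 km.
Since a_t = (r₁ + r₂)/2, r₂ = 2a_t − r₁ = 2×32957 − 7740 = 58174 km.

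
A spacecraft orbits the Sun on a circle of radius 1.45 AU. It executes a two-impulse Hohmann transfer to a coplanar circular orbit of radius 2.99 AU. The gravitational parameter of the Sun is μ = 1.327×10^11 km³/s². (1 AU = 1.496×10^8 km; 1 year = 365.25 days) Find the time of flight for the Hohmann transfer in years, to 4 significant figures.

In km: r₁ = 1.45 × 1.496×10^8 = 2.1692×10^8 km; r₂ = 2.99 × 1.496×10^8 = 4.47304×10^8 km.
The Hohmann ellipse has a_t = (r₁ + r₂)/2 = 3.32112×10^8 km.
By Kepler's third law the transfer-orbit period is T = 2π√(a_t³/μ), so t = T/2 = 5.220×10^7 s.
Converting: 5.220×10^7 s ÷ 3.15576×10^7 s/year (365.25 × 86400) = 1.654 years.

t = 1.654 years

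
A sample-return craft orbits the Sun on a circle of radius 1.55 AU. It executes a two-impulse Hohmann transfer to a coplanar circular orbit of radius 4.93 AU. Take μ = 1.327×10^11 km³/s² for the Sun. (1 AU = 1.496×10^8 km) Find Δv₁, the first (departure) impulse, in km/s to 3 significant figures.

Δv₁ = 5.59 km/s

In km: r₁ = 1.55 × 1.496×10^8 = 2.3188×10^8 km; r₂ = 4.93 × 1.496×10^8 = 7.37528×10^8 km.
The Hohmann ellipse has a_t = (r₁ + r₂)/2 = 4.84704×10^8 km.
On the circular orbit at r = 2.3188×10^8 km, v_c = √(μ/r) = 23.922 km/s.
Transfer-orbit speed at the same r (vis-viva, a = a_t): v_t = √[μ(2/r − 1/a_t)] = 29.509 km/s.
Δv₁ = |v_t − v_c| = |29.509 − 23.922| = 5.587 km/s.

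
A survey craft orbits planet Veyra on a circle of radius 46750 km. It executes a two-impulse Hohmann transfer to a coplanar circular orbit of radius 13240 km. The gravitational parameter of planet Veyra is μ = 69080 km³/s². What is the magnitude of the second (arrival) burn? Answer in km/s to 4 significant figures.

Transfer-ellipse semi-major axis a_t = (r₁ + r₂)/2 = (46750 + 13240)/2 = 29995 km.
On the circular orbit at r = 13240 km, v_c = √(μ/r) = 2.2842 km/s.
Vis-viva on the transfer ellipse at r = 13240 km gives v_t = √[μ(2/r − 1/a_t)] = 2.8517 km/s.
Δv₂ = |v_t − v_c| = |2.8517 − 2.2842| = 0.5675 km/s.

Δv₂ = 0.5675 km/s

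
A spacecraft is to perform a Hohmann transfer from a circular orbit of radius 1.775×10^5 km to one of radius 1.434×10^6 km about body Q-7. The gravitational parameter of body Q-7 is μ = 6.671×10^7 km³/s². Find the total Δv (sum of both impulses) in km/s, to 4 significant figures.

Semi-major axis of the transfer orbit: a_t = (1.775×10^5 + 1.434×10^6)/2 = 8.0575×10^5 km.
Circular speed at r₁: v₁ = √(μ/r₁) = √(6.671×10^7/1.775×10^5) = 19.386361 km/s.
On the transfer ellipse at r₁, vis-viva equation gives v_p = √[μ(2/r₁ − 1/a_t)] = 25.862512 km/s.
First burn Δv₁ = |v_p − v₁| = 6.4762 km/s.
At r₂, v₂ = √(μ/r₂) = 6.8206 km/s.
Transfer-orbit speed at r₂: v_a = √[μ(2/r₂ − 1/a_t)] = 3.2013 km/s.
Second burn Δv₂ = |v₂ − v_a| = 3.6193 km/s.
Total Δv = Δv₁ + Δv₂ = 10.10 km/s.

Δv = 10.10 km/s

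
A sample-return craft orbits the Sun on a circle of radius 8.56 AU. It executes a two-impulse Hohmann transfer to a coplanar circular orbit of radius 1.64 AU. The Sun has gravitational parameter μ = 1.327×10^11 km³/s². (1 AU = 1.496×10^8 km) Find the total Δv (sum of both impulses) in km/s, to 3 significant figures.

In km: r₁ = 8.56 × 1.496×10^8 = 1.280576×10^9 km; r₂ = 1.64 × 1.496×10^8 = 2.45344×10^8 km.
The Hohmann ellipse has a_t = (r₁ + r₂)/2 = 7.6296×10^8 km.
Circular speed at r₁: v₁ = √(μ/r₁) = √(1.327×10^11/1.280576×10^9) = 10.18 km/s.
Transfer-orbit speed at r₁ (vis-viva equation): v_a = √[μ(2/r₁ − 1/a_t)] = 5.773 km/s.
First burn Δv₁ = |v_a − v₁| = 4.407 km/s.
Circular speed at r₂: v₂ = √(μ/r₂) = 23.257 km/s.
Transfer-orbit speed at r₂: v_p = √[μ(2/r₂ − 1/a_t)] = 30.130 km/s.
Second burn Δv₂ = |v₂ − v_p| = 6.873 km/s.
Total Δv = Δv₁ + Δv₂ = 11.28 km/s.

Δv = 11.3 km/s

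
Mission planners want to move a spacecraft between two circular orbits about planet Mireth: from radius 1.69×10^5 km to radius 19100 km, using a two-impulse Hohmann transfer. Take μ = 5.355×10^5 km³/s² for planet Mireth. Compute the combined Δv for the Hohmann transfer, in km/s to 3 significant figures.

Transfer-ellipse semi-major axis a_t = (r₁ + r₂)/2 = (1.690×10^5 + 19100)/2 = 94050 km.
At r₁ the circular-orbit speed is v₁ = √(μ/r₁) = 1.7801 km/s.
Transfer-orbit speed at r₁ (vis-viva equation): v_a = √[μ(2/r₁ − 1/a_t)] = 0.80218 km/s.
First burn Δv₁ = |v_a − v₁| = 0.9779 km/s.
At r₂, v₂ = √(μ/r₂) = 5.295 km/s.
Transfer-orbit speed at r₂: v_p = √[μ(2/r₂ − 1/a_t)] = 7.098 km/s.
Second burn Δv₂ = |v₂ − v_p| = 1.803 km/s.
Total Δv = Δv₁ + Δv₂ = 2.781 km/s.

Δv = 2.78 km/s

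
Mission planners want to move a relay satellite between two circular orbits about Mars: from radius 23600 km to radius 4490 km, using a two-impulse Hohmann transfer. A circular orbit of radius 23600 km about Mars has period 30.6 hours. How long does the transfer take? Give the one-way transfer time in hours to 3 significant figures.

t = 7.02 hours

From Kepler's third law T² = 4π²r³/μ at r = 23600 km, T = 30.6 hours = 30.6 × 3600 s = 1.1016×10^5 s: μ = 4π²r³/T² = 42761.0 km³/s².
Semi-major axis of the transfer orbit: a_t = (23600 + 4490)/2 = 14045 km.
Half the transfer-orbit period gives t = π√(a_t³/μ) = 25288 s.
Converting: 25288 s ÷ 3600 s/hour = 7.02 hours.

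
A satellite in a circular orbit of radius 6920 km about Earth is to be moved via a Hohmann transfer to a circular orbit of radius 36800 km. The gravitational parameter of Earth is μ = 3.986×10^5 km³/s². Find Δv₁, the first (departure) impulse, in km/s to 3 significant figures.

Semi-major axis of the transfer orbit: a_t = (6920 + 36800)/2 = 21860 km.
On the circular orbit at r = 6920 km, v_c = √(μ/r) = 7.5895 km/s.
Vis-viva on the transfer ellipse at r = 6920 km gives v_t = √[μ(2/r − 1/a_t)] = 9.8472 km/s.
Δv₁ = |v_t − v_c| = |9.8472 − 7.5895| = 2.258 km/s.

Δv₁ = 2.26 km/s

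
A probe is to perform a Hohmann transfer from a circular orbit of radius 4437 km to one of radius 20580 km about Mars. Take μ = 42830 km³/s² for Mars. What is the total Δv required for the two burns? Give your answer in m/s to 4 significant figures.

Transfer-ellipse semi-major axis a_t = (r₁ + r₂)/2 = (4437 + 20580)/2 = 12508.5 km.
At r₁ the circular-orbit speed is v₁ = √(μ/r₁) = 3.1069 km/s.
On the transfer ellipse at r₁, vis-viva equation gives v_p = √[μ(2/r₁ − 1/a_t)] = 3.9852 km/s.
First burn Δv₁ = |v_p − v₁| = 0.8783 km/s.
Circular speed at r₂: v₂ = √(μ/r₂) = 1.4426 km/s.
Transfer-orbit speed at r₂: v_a = √[μ(2/r₂ − 1/a_t)] = 0.85920 km/s.
Second burn Δv₂ = |v₂ − v_a| = 0.5834 km/s.
Total Δv = Δv₁ + Δv₂ = 1.462 km/s.

Δv = 1462 m/s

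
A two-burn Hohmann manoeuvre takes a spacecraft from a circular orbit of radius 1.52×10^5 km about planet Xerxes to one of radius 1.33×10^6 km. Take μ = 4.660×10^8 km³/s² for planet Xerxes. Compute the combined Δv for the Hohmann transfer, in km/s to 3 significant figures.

Transfer-ellipse semi-major axis a_t = (r₁ + r₂)/2 = (1.520×10^5 + 1.330×10^6)/2 = 7.410×10^5 km.
Circular speed at r₁: v₁ = √(μ/r₁) = √(4.660×10^8/1.520×10^5) = 55.37 km/s.
Transfer-orbit speed at r₁ (vis-viva equation): v_p = √[μ(2/r₁ − 1/a_t)] = 74.18 km/s.
First burn Δv₁ = |v_p − v₁| = 18.81 km/s.
At r₂, v₂ = √(μ/r₂) = 18.72 km/s.
Transfer-orbit speed at r₂: v_a = √[μ(2/r₂ − 1/a_t)] = 8.478 km/s.
Second burn Δv₂ = |v₂ − v_a| = 10.24 km/s.
Δv = Δv₁ + Δv₂ = 18.81 + 10.24 = 29.05 km/s.

Δv = 29.1 km/s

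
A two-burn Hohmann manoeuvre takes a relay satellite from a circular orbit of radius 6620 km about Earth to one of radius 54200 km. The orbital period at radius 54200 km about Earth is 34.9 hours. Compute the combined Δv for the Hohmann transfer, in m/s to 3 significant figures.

Δv = 4040 m/s

From Kepler's third law T² = 4π²r³/μ at r = 54200 km, T = 34.9 hours = 34.9 × 3600 s = 1.2564×10^5 s: μ = 4π²r³/T² = 3.98200×10^5 km³/s².
Semi-major axis of the transfer orbit: a_t = (6620 + 54200)/2 = 30410 km.
At r₁ the circular-orbit speed is v₁ = √(μ/r₁) = 7.7557 km/s.
On the transfer ellipse at r₁, vis-viva gives v_p = √[μ(2/r₁ − 1/a_t)] = 10.354 km/s.
First burn Δv₁ = |v_p − v₁| = 2.598 km/s.
Circular speed at r₂: v₂ = √(μ/r₂) = 2.711 km/s.
Transfer-orbit speed at r₂: v_a = √[μ(2/r₂ − 1/a_t)] = 1.265 km/s.
Second burn Δv₂ = |v₂ − v_a| = 1.446 km/s.
Total Δv = Δv₁ + Δv₂ = 4.044 km/s.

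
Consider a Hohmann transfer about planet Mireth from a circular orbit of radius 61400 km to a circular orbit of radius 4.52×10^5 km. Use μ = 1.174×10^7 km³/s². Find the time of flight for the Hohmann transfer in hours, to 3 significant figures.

The Hohmann ellipse has a_t = (r₁ + r₂)/2 = 2.567×10^5 km.
By Kepler's third law the transfer-orbit period is T = 2π√(a_t³/μ), so t = T/2 = 1.192×10^5 s.
Converting: 1.192×10^5 s ÷ 3600 s/hour = 33.1 hours.

t = 33.1 hours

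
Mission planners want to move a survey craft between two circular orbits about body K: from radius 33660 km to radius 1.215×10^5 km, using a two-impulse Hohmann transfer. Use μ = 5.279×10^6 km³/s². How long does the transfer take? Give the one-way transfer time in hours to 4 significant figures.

Transfer-ellipse semi-major axis a_t = (r₁ + r₂)/2 = (33660 + 1.215×10^5)/2 = 77580 km.
Half the transfer-orbit period gives t = π√(a_t³/μ) = 29546 s.
Converting: 29546 s ÷ 3600 s/hour = 8.207 hours.

t = 8.207 hours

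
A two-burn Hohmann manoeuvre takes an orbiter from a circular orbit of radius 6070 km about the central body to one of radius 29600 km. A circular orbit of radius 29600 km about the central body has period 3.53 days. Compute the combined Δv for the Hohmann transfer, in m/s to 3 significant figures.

Δv = 642 m/s

From Kepler's third law T² = 4π²r³/μ at r = 29600 km, T = 3.53 days = 3.53 × 86400 s = 3.04992×10^5 s: μ = 4π²r³/T² = 11006.7 km³/s².
Transfer-ellipse semi-major axis a_t = (r₁ + r₂)/2 = (6070 + 29600)/2 = 17835 km.
Circular speed at r₁: v₁ = √(μ/r₁) = √(11006.7/6070) = 1.3466 km/s.
Transfer-orbit speed at r₁ (v² = μ(2/r − 1/a)): v_p = √[μ(2/r₁ − 1/a_t)] = 1.7348 km/s.
First burn Δv₁ = |v_p − v₁| = 0.3882 km/s.
At r₂, v₂ = √(μ/r₂) = 0.60979 km/s.
Transfer-orbit speed at r₂: v_a = √[μ(2/r₂ − 1/a_t)] = 0.35575 km/s.
Second burn Δv₂ = |v₂ − v_a| = 0.2540 km/s.
Total Δv = Δv₁ + Δv₂ = 0.6422 km/s.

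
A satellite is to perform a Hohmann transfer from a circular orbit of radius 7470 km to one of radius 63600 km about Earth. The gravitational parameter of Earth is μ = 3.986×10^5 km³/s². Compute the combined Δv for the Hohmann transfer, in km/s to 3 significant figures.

Δv = 3.82 km/s

The Hohmann ellipse has a_t = (r₁ + r₂)/2 = 35535 km.
At r₁ the circular-orbit speed is v₁ = √(μ/r₁) = 7.3048 km/s.
Transfer-orbit speed at r₁ (v² = μ(2/r − 1/a)): v_p = √[μ(2/r₁ − 1/a_t)] = 9.7726 km/s.
First burn Δv₁ = |v_p − v₁| = 2.4678 km/s.
At r₂, v₂ = √(μ/r₂) = 2.50346 km/s.
Transfer-orbit speed at r₂: v_a = √[μ(2/r₂ − 1/a_t)] = 1.14782 km/s.
Second burn Δv₂ = |v₂ − v_a| = 1.3556 km/s.
Δv = Δv₁ + Δv₂ = 2.4678 + 1.3556 = 3.823 km/s.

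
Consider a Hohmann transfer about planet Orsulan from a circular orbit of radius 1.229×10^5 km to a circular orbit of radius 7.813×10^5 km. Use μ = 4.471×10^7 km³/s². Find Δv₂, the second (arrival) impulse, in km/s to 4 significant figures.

Semi-major axis of the transfer orbit: a_t = (1.229×10^5 + 7.813×10^5)/2 = 4.521×10^5 km.
Circular speed at r = 7.813×10^5 km: v_c = √(μ/r) = 7.565 km/s.
Transfer-orbit speed at the same r (vis-viva, a = a_t): v_t = √[μ(2/r − 1/a_t)] = 3.944 km/s.
Δv₂ = |v_t − v_c| = |3.944 − 7.565| = 3.621 km/s.

Δv₂ = 3.621 km/s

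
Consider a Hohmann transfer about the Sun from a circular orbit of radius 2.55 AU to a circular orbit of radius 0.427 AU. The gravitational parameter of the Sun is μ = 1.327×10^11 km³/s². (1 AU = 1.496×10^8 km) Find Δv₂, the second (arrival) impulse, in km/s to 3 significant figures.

In km: r₁ = 2.55 × 1.496×10^8 = 3.8148×10^8 km; r₂ = 0.427 × 1.496×10^8 = 6.38792×10^7 km.
The Hohmann ellipse has a_t = (r₁ + r₂)/2 = 2.226796×10^8 km.
Circular speed at r = 6.38792×10^7 km: v_c = √(μ/r) = 45.58 km/s.
Vis-viva on the transfer ellipse at r = 6.38792×10^7 km gives v_t = √[μ(2/r − 1/a_t)] = 59.66 km/s.
Δv₂ = |v_t − v_c| = |59.66 − 45.58| = 14.08 km/s.

Δv₂ = 14.1 km/s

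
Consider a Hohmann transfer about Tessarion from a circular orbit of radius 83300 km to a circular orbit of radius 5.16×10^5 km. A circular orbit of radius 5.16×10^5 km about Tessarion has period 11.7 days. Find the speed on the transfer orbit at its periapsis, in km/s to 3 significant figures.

v = 10.5 km/s

From Kepler's third law T² = 4π²r³/μ at r = 5.16×10^5 km, T = 11.7 days = 11.7 × 86400 s = 1.01088×10^6 s: μ = 4π²r³/T² = 5.30774×10^6 km³/s².
Transfer-ellipse semi-major axis a_t = (r₁ + r₂)/2 = (83300 + 5.160×10^5)/2 = 2.9965×10^5 km.
The periapsis of the transfer ellipse is at r = 83300 km.
Applying v² = μ(2/r − 1/a_t): v = 10.47 km/s.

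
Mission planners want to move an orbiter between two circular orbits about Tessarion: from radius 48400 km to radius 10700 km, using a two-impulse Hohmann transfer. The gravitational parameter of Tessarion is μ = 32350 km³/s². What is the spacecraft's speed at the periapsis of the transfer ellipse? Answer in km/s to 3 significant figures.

v = 2.23 km/s

Transfer-ellipse semi-major axis a_t = (r₁ + r₂)/2 = (48400 + 10700)/2 = 29550 km.
At periapsis, r = 10700 km.
Applying v² = μ(2/r − 1/a_t): v = 2.225 km/s.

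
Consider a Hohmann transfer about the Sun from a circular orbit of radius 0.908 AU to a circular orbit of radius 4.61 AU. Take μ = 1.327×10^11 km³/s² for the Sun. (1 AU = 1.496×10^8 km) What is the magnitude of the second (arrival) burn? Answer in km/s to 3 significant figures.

Δv₂ = 5.91 km/s

In km: r₁ = 0.908 × 1.496×10^8 = 1.358368×10^8 km; r₂ = 4.61 × 1.496×10^8 = 6.89656×10^8 km.
Transfer-ellipse semi-major axis a_t = (r₁ + r₂)/2 = (1.358368×10^8 + 6.89656×10^8)/2 = 4.127464×10^8 km.
Circular speed at r = 6.89656×10^8 km: v_c = √(μ/r) = 13.8714 km/s.
Transfer-orbit speed at the same r (vis-viva, a = a_t): v_t = √[μ(2/r − 1/a_t)] = 7.95768 km/s.
Δv₂ = |v_t − v_c| = |7.95768 − 13.8714| = 5.914 km/s.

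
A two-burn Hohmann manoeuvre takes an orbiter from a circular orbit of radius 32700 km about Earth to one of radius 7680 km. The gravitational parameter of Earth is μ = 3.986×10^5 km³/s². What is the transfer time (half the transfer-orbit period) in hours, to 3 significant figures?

t = 3.97 hours

Transfer-ellipse semi-major axis a_t = (r₁ + r₂)/2 = (32700 + 7680)/2 = 20190 km.
By Kepler's third law the transfer-orbit period is T = 2π√(a_t³/μ), so t = T/2 = 14280 s.
Converting: 14280 s ÷ 3600 s/hour = 3.97 hours.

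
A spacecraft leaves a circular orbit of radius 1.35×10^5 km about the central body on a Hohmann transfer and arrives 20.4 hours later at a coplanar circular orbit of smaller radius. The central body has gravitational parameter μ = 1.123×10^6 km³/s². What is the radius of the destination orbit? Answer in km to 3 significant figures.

r₂ = 35000 km

Transfer time t = 20.4 hours = 73440 s, and t = π√(a_t³/μ).
So a_t = (μ t²/π²)^(1/3) = (1.123×10^6 × (73440)² / π²)^(1/3) = 84980 km.
Since a_t = (r₁ + r₂)/2, r₂ = 2a_t − r₁ = 2×84980 − 1.350×10^5 = 34960 km.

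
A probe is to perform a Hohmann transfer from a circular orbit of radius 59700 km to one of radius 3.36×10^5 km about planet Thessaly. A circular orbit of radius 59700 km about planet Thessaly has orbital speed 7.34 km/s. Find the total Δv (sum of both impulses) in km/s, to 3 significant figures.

Δv = 3.62 km/s

From the circular-orbit relation v² = μ/r at r = 59700 km: μ = v²r = (7.34)² × 59700 = 3.21637×10^6 km³/s².
The Hohmann ellipse has a_t = (r₁ + r₂)/2 = 1.9785×10^5 km.
Circular speed at r₁: v₁ = √(μ/r₁) = √(3.21637×10^6/59700) = 7.3400 km/s.
On the transfer ellipse at r₁, v² = μ(2/r − 1/a) gives v_p = √[μ(2/r₁ − 1/a_t)] = 9.5653 km/s.
First burn Δv₁ = |v_p − v₁| = 2.2253 km/s.
At r₂, v₂ = √(μ/r₂) = 3.09395 km/s.
Transfer-orbit speed at r₂: v_a = √[μ(2/r₂ − 1/a_t)] = 1.69955 km/s.
Second burn Δv₂ = |v₂ − v_a| = 1.3944 km/s.
Total Δv = Δv₁ + Δv₂ = 3.620 km/s.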